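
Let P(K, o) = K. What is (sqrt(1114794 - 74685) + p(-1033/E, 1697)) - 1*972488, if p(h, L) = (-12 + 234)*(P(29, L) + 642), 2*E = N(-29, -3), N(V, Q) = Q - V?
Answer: -823526 + sqrt(1040109) ≈ -8.2251e+5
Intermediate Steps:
E = 13 (E = (-3 - 1*(-29))/2 = (-3 + 29)/2 = (1/2)*26 = 13)
p(h, L) = 148962 (p(h, L) = (-12 + 234)*(29 + 642) = 222*671 = 148962)
(sqrt(1114794 - 74685) + p(-1033/E, 1697)) - 1*972488 = (sqrt(1114794 - 74685) + 148962) - 1*972488 = (sqrt(1040109) + 148962) - 972488 = (148962 + sqrt(1040109)) - 972488 = -823526 + sqrt(1040109)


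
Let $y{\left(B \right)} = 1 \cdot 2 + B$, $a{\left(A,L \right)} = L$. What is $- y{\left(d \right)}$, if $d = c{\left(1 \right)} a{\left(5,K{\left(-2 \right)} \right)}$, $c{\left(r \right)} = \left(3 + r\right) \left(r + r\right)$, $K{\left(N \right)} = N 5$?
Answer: $78$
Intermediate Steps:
$K{\left(N \right)} = 5 N$
$c{\left(r \right)} = 2 r \left(3 + r\right)$ ($c{\left(r \right)} = \left(3 + r\right) 2 r = 2 r \left(3 + r\right)$)
$d = -80$ ($d = 2 \cdot 1 \left(3 + 1\right) 5 \left(-2\right) = 2 \cdot 1 \cdot 4 \left(-10\right) = 8 \left(-10\right) = -80$)
$y{\left(B \right)} = 2 + B$
$- y{\left(d \right)} = - (2 - 80) = \left(-1\right) \left(-78\right) = 78$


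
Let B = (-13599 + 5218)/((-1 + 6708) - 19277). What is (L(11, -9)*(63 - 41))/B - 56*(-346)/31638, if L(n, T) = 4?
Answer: 17579540168/132579039 ≈ 132.60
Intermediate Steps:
B = 8381/12570 (B = -8381/(6707 - 19277) = -8381/(-12570) = -8381*(-1/12570) = 8381/12570 ≈ 0.66675)
(L(11, -9)*(63 - 41))/B - 56*(-346)/31638 = (4*(63 - 41))/(8381/12570) - 56*(-346)/31638 = (4*22)*(12570/8381) + 19376*(1/31638) = 88*(12570/8381) + 9688/15819 = 1106160/8381 + 9688/15819 = 17579540168/132579039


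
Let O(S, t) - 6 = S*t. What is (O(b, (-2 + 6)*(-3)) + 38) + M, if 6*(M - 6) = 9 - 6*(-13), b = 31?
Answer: -615/2 ≈ -307.50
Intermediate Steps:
M = 41/2 (M = 6 + (9 - 6*(-13))/6 = 6 + (9 + 78)/6 = 6 + (⅙)*87 = 6 + 29/2 = 41/2 ≈ 20.500)
O(S, t) = 6 + S*t
(O(b, (-2 + 6)*(-3)) + 38) + M = ((6 + 31*((-2 + 6)*(-3))) + 38) + 41/2 = ((6 + 31*(4*(-3))) + 38) + 41/2 = ((6 + 31*(-12)) + 38) + 41/2 = ((6 - 372) + 38) + 41/2 = (-366 + 38) + 41/2 = -328 + 41/2 = -615/2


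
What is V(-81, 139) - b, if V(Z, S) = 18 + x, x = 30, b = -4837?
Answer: 4885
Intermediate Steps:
V(Z, S) = 48 (V(Z, S) = 18 + 30 = 48)
V(-81, 139) - b = 48 - 1*(-4837) = 48 + 4837 = 4885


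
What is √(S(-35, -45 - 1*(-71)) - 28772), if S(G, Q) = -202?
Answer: I*√28974 ≈ 170.22*I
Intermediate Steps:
√(S(-35, -45 - 1*(-71)) - 28772) = √(-202 - 28772) = √(-28974) = I*√28974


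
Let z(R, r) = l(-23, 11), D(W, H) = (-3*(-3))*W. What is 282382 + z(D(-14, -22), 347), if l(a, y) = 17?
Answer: 282399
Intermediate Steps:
D(W, H) = 9*W
z(R, r) = 17
282382 + z(D(-14, -22), 347) = 282382 + 17 = 282399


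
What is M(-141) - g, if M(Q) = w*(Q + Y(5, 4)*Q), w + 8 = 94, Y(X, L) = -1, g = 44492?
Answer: -44492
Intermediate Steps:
w = 86 (w = -8 + 94 = 86)
M(Q) = 0 (M(Q) = 86*(Q - Q) = 86*0 = 0)
M(-141) - g = 0 - 1*44492 = 0 - 44492 = -44492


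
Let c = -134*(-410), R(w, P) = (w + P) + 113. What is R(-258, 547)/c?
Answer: 3/410 ≈ 0.0073171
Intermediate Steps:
R(w, P) = 113 + P + w (R(w, P) = (P + w) + 113 = 113 + P + w)
c = 54940
R(-258, 547)/c = (113 + 547 - 258)/54940 = 402*(1/54940) = 3/410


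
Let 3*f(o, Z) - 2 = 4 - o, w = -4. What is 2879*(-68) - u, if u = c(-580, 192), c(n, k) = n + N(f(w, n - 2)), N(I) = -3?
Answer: -195189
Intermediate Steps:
f(o, Z) = 2 - o/3 (f(o, Z) = 2/3 + (4 - o)/3 = 2/3 + (4/3 - o/3) = 2 - o/3)
c(n, k) = -3 + n (c(n, k) = n - 3 = -3 + n)
u = -583 (u = -3 - 580 = -583)
2879*(-68) - u = 2879*(-68) - 1*(-583) = -195772 + 583 = -195189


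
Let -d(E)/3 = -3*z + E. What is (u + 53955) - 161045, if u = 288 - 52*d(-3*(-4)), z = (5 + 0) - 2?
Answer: -106334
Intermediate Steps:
z = 3 (z = 5 - 2 = 3)
d(E) = 27 - 3*E (d(E) = -3*(-3*3 + E) = -3*(-9 + E) = 27 - 3*E)
u = 756 (u = 288 - 52*(27 - (-9)*(-4)) = 288 - 52*(27 - 3*12) = 288 - 52*(27 - 36) = 288 - 52*(-9) = 288 + 468 = 756)
(u + 53955) - 161045 = (756 + 53955) - 161045 = 54711 - 161045 = -106334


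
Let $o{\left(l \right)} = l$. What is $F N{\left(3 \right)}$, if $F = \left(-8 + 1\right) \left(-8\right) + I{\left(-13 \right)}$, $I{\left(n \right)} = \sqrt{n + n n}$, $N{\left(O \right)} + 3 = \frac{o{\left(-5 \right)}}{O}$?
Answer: $- \frac{784}{3} - \frac{28 \sqrt{39}}{3} \approx -319.62$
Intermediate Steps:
$N{\left(O \right)} = -3 - \frac{5}{O}$
$I{\left(n \right)} = \sqrt{n + n^{2}}$
$F = 56 + 2 \sqrt{39}$ ($F = \left(-8 + 1\right) \left(-8\right) + \sqrt{- 13 \left(1 - 13\right)} = \left(-7\right) \left(-8\right) + \sqrt{\left(-13\right) \left(-12\right)} = 56 + \sqrt{156} = 56 + 2 \sqrt{39} \approx 68.49$)
$F N{\left(3 \right)} = \left(56 + 2 \sqrt{39}\right) \left(-3 - \frac{5}{3}\right) = \left(56 + 2 \sqrt{39}\right) \left(- \frac{14}{3}\right) = - \frac{784}{3} - \frac{28 \sqrt{39}}{3}$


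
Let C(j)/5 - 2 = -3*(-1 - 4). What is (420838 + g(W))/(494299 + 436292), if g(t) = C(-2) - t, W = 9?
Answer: 420914/930591 ≈ 0.45231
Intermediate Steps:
C(j) = 85 (C(j) = 10 + 5*(-3*(-1 - 4)) = 10 + 5*(-3*(-5)) = 10 + 5*15 = 10 + 75 = 85)
g(t) = 85 - t
(420838 + g(W))/(494299 + 436292) = (420838 + (85 - 1*9))/(494299 + 436292) = (420838 + (85 - 9))/930591 = (420838 + 76)*(1/930591) = 420914*(1/930591) = 420914/930591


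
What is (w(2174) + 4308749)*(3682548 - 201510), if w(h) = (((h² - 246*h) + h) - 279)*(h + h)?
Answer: 63483928335266670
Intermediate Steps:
w(h) = 2*h*(-279 + h² - 245*h) (w(h) = ((h² - 245*h) - 279)*(2*h) = (-279 + h² - 245*h)*(2*h) = 2*h*(-279 + h² - 245*h))
(w(2174) + 4308749)*(3682548 - 201510) = (2*2174*(-279 + 2174² - 245*2174) + 4308749)*(3682548 - 201510) = (2*2174*(-279 + 4726276 - 532630) + 4308749)*3481038 = (2*2174*4193367 + 4308749)*3481038 = (18232759716 + 4308749)*3481038 = 18237068465*3481038 = 63483928335266670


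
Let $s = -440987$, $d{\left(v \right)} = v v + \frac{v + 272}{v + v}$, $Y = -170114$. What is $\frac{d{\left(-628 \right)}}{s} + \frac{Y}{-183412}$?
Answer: $\frac{105317653709}{3174630575027} \approx 0.033175$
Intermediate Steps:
$d{\left(v \right)} = v^{2} + \frac{272 + v}{2 v}$
$\frac{d{\left(-628 \right)}}{s} + \frac{Y}{-183412} = \frac{\frac{1}{-628} \left(136 + \left(-628\right)^{3} + \frac{1}{2} \left(-628\right)\right)}{-440987} - \frac{170114}{-183412} = - \frac{136 - 247673152 - 314}{628} \left(- \frac{1}{440987}\right) - - \frac{85057}{91706} = \left(- \frac{1}{628}\right) \left(-247673330\right) \left(- \frac{1}{440987}\right) + \frac{85057}{91706} = \frac{123836665}{314} \left(- \frac{1}{440987}\right) + \frac{85057}{91706} = - \frac{123836665}{138469918} + \frac{85057}{91706} = \frac{105317653709}{3174630575027}$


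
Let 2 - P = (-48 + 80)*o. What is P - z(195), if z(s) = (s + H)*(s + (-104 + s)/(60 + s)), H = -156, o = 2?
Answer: -652878/85 ≈ -7680.9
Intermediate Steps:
P = -62 (P = 2 - (-48 + 80)*2 = 2 - 32*2 = 2 - 1*64 = 2 - 64 = -62)
z(s) = (-156 + s)*(s + (-104 + s)/(60 + s)) (z(s) = (s - 156)*(s + (-104 + s)/(60 + s)) = (-156 + s)*(s + (-104 + s)/(60 + s)))
P - z(195) = -62 - (16224 + 195³ - 9620*195 - 95*195²)/(60 + 195) = -62 - (16224 + 7414875 - 1875900 - 95*38025)/255 = -62 - (16224 + 7414875 - 1875900 - 3612375)/255 = -62 - 1942824/255 = -62 - 1*647608/85 = -62 - 647608/85 = -652878/85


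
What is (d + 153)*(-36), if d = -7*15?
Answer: -1728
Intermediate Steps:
d = -105
(d + 153)*(-36) = (-105 + 153)*(-36) = 48*(-36) = -1728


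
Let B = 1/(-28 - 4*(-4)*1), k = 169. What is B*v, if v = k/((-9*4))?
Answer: 169/432 ≈ 0.39120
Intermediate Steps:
v = -169/36 (v = 169/((-9*4)) = 169/(-36) = 169*(-1/36) = -169/36 ≈ -4.6944)
B = -1/12 (B = 1/(-28 + 16*1) = 1/(-28 + 16) = 1/(-12) = -1/12 ≈ -0.083333)
B*v = -1/12*(-169/36) = 169/432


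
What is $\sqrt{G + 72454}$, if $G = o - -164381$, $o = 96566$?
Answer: $\sqrt{333401} \approx 577.41$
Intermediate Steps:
$G = 260947$ ($G = 96566 - -164381 = 96566 + 164381 = 260947$)
$\sqrt{G + 72454} = \sqrt{260947 + 72454} = \sqrt{333401}$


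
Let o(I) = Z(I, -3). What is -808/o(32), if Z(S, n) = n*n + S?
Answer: -808/41 ≈ -19.707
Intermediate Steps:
Z(S, n) = S + n**2 (Z(S, n) = n**2 + S = S + n**2)
o(I) = 9 + I (o(I) = I + (-3)**2 = I + 9 = 9 + I)
-808/o(32) = -808/(9 + 32) = -808/41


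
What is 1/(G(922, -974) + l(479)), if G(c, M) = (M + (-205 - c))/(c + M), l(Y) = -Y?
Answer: -52/22807 ≈ -0.0022800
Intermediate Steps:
G(c, M) = (-205 + M - c)/(M + c)
1/(G(922, -974) + l(479)) = 1/((-205 - 974 - 1*922)/(-974 + 922) - 1*479) = 1/((-205 - 974 - 922)/(-52) - 479) = 1/(-1/52*(-2101) - 479) = 1/(2101/52 - 479) = 1/(-22807/52) = -52/22807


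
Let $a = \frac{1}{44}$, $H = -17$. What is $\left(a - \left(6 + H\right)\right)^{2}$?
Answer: $\frac{235225}{1936} \approx 121.5$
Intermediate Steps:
$a = \frac{1}{44} \approx 0.022727$
$\left(a - \left(6 + H\right)\right)^{2} = \left(\frac{1}{44} - -11\right)^{2} = \left(\frac{1}{44} + \left(-6 + 17\right)\right)^{2} = \left(\frac{1}{44} + 11\right)^{2} = \left(\frac{485}{44}\right)^{2} = \frac{235225}{1936}$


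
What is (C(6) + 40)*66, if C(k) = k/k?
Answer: 2706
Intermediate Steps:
C(k) = 1
(C(6) + 40)*66 = (1 + 40)*66 = 41*66 = 2706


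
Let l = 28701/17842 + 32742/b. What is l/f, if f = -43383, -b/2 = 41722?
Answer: -75447645/2691206286241 ≈ -2.8035e-5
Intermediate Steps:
b = -83444 (b = -2*41722 = -83444)
l = 226342935/186100981 (l = 28701/17842 + 32742/(-83444) = 28701*(1/17842) + 32742*(-1/83444) = 28701/17842 - 16371/41722 = 226342935/186100981 ≈ 1.2162)
l/f = (226342935/186100981)/(-43383) = (226342935/186100981)*(-1/43383) = -75447645/2691206286241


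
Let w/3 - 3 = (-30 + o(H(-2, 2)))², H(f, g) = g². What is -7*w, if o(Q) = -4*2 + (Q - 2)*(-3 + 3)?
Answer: -30387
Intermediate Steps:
o(Q) = -8 (o(Q) = -8 + (-2 + Q)*0 = -8 + 0 = -8)
w = 4341 (w = 9 + 3*(-30 - 8)² = 9 + 3*(-38)² = 9 + 3*1444 = 9 + 4332 = 4341)
-7*w = -7*4341 = -30387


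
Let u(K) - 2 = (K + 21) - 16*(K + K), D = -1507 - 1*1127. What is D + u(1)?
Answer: -2642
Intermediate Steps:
D = -2634 (D = -1507 - 1127 = -2634)
u(K) = 23 - 31*K (u(K) = 2 + ((K + 21) - 16*(K + K)) = 2 + ((21 + K) - 32*K) = 2 + (21 - 31*K) = 23 - 31*K)
D + u(1) = -2634 + (23 - 31*1) = -2634 + (23 - 31) = -2634 - 8 = -2642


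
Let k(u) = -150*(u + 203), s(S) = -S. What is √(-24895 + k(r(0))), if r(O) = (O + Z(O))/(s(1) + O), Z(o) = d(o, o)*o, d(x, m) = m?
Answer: I*√55345 ≈ 235.26*I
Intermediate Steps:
Z(o) = o² (Z(o) = o*o = o²)
r(O) = (O + O²)/(-1 + O) (r(O) = (O + O²)/(-1*1 + O) = (O + O²)/(-1 + O))
k(u) = -30450 - 150*u (k(u) = -150*(203 + u) = -30450 - 150*u)
√(-24895 + k(r(0))) = √(-24895 + (-30450 - 0*(1 + 0)/(-1 + 0))) = √(-24895 + (-30450 - 0/(-1))) = √(-24895 + (-30450 - 0*(-1))) = √(-24895 + (-30450 - 150*0)) = √(-24895 + (-30450 + 0)) = √(-24895 - 30450) = √(-55345) = I*√55345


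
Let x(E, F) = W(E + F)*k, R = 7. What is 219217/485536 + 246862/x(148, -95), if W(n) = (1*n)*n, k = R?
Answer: 17738693129/1363870624 ≈ 13.006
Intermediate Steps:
k = 7
W(n) = n² (W(n) = n*n = n²)
x(E, F) = 7*(E + F)² (x(E, F) = (E + F)²*7 = 7*(E + F)²)
219217/485536 + 246862/x(148, -95) = 219217/485536 + 246862/((7*(148 - 95)²)) = 219217*(1/485536) + 246862/((7*53²)) = 219217/485536 + 246862/((7*2809)) = 219217/485536 + 246862/19663 = 219217/485536 + 246862*(1/19663) = 219217/485536 + 35266/2809 = 17738693129/1363870624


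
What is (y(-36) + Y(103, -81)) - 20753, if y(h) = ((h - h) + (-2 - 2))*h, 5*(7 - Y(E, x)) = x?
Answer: -102929/5 ≈ -20586.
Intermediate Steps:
Y(E, x) = 7 - x/5
y(h) = -4*h (y(h) = (0 - 4)*h = -4*h)
(y(-36) + Y(103, -81)) - 20753 = (-4*(-36) + (7 - 1/5*(-81))) - 20753 = (144 + (7 + 81/5)) - 20753 = (144 + 116/5) - 20753 = 836/5 - 20753 = -102929/5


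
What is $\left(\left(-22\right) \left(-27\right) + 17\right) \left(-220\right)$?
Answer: $-134420$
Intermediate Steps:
$\left(\left(-22\right) \left(-27\right) + 17\right) \left(-220\right) = \left(594 + 17\right) \left(-220\right) = 611 \left(-220\right) = -134420$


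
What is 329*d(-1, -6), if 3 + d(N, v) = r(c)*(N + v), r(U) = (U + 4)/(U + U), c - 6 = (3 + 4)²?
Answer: -244447/110 ≈ -2222.2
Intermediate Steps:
c = 55 (c = 6 + (3 + 4)² = 6 + 7² = 6 + 49 = 55)
r(U) = (4 + U)/(2*U) (r(U) = (4 + U)/((2*U)) = (4 + U)*(1/(2*U)) = (4 + U)/(2*U))
d(N, v) = -3 + 59*N/110 + 59*v/110 (d(N, v) = -3 + ((½)*(4 + 55)/55)*(N + v) = -3 + ((½)*(1/55)*59)*(N + v) = -3 + 59*(N + v)/110 = -3 + (59*N/110 + 59*v/110) = -3 + 59*N/110 + 59*v/110)
329*d(-1, -6) = 329*(-3 + (59/110)*(-1) + (59/110)*(-6)) = 329*(-3 - 59/110 - 177/55) = 329*(-743/110) = -244447/110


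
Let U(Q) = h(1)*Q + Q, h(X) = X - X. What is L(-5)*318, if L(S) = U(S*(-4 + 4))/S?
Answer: 0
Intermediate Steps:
h(X) = 0
U(Q) = Q (U(Q) = 0*Q + Q = 0 + Q = Q)
L(S) = 0 (L(S) = (S*(-4 + 4))/S = (S*0)/S = 0/S = 0)
L(-5)*318 = 0*318 = 0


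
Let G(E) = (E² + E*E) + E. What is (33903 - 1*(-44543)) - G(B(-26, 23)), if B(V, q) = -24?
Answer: 77318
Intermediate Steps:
G(E) = E + 2*E² (G(E) = (E² + E²) + E = 2*E² + E = E + 2*E²)
(33903 - 1*(-44543)) - G(B(-26, 23)) = (33903 - 1*(-44543)) - (-24)*(1 + 2*(-24)) = (33903 + 44543) - (-24)*(1 - 48) = 78446 - (-24)*(-47) = 78446 - 1*1128 = 78446 - 1128 = 77318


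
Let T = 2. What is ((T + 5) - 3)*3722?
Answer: 14888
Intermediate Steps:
((T + 5) - 3)*3722 = ((2 + 5) - 3)*3722 = (7 - 3)*3722 = 4*3722 = 14888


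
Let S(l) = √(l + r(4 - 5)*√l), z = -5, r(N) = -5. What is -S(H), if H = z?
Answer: -√(-5 - 5*I*√5) ≈ -1.9036 + 2.9366*I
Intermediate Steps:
H = -5
S(l) = √(l - 5*√l)
-S(H) = -√(-5 - 5*I*√5)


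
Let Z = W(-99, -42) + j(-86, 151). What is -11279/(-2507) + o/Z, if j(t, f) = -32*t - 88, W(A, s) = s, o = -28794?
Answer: -308790/47633 ≈ -6.4827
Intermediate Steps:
j(t, f) = -88 - 32*t
Z = 2622 (Z = -42 + (-88 - 32*(-86)) = -42 + (-88 + 2752) = -42 + 2664 = 2622)
-11279/(-2507) + o/Z = -11279/(-2507) - 28794/2622 = -11279*(-1/2507) - 28794*1/2622 = 11279/2507 - 4799/437 = -308790/47633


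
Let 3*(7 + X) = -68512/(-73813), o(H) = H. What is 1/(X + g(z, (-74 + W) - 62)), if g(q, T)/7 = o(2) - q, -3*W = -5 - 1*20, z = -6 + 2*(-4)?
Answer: 221439/23319607 ≈ 0.0094958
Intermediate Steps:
z = -14 (z = -6 - 8 = -14)
W = 25/3 (W = -(-5 - 1*20)/3 = -(-5 - 20)/3 = -⅓*(-25) = 25/3 ≈ 8.3333)
g(q, T) = 14 - 7*q (g(q, T) = 7*(2 - q) = 14 - 7*q)
X = -1481561/221439 (X = -7 + (-68512/(-73813))/3 = -7 + (-68512*(-1/73813))/3 = -7 + (⅓)*(68512/73813) = -7 + 68512/221439 = -1481561/221439 ≈ -6.6906)
1/(X + g(z, (-74 + W) - 62)) = 1/(-1481561/221439 + (14 - 7*(-14))) = 1/(-1481561/221439 + (14 + 98)) = 1/(-1481561/221439 + 112) = 1/(23319607/221439) = 221439/23319607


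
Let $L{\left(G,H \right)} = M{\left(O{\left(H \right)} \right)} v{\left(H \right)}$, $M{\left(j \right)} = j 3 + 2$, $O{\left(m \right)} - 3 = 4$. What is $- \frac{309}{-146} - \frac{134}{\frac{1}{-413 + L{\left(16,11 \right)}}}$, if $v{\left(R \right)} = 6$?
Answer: $\frac{5380409}{146} \approx 36852.0$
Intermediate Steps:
$O{\left(m \right)} = 7$ ($O{\left(m \right)} = 3 + 4 = 7$)
$M{\left(j \right)} = 2 + 3 j$ ($M{\left(j \right)} = 3 j + 2 = 2 + 3 j$)
$L{\left(G,H \right)} = 138$ ($L{\left(G,H \right)} = \left(2 + 3 \cdot 7\right) 6 = \left(2 + 21\right) 6 = 23 \cdot 6 = 138$)
$- \frac{309}{-146} - \frac{134}{\frac{1}{-413 + L{\left(16,11 \right)}}} = - \frac{309}{-146} - \frac{134}{\frac{1}{-413 + 138}} = \left(-309\right) \left(- \frac{1}{146}\right) - \frac{134}{\frac{1}{-275}} = \frac{309}{146} - \frac{134}{- \frac{1}{275}} = \frac{309}{146} - -36850 = \frac{309}{146} + 36850 = \frac{5380409}{146}$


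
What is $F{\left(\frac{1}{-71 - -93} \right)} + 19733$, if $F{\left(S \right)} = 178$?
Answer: $19911$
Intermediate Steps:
$F{\left(\frac{1}{-71 - -93} \right)} + 19733 = 178 + 19733 = 19911$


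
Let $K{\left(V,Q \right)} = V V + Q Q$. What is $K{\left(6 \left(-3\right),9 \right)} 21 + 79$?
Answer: $8584$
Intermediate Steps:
$K{\left(V,Q \right)} = Q^{2} + V^{2}$ ($K{\left(V,Q \right)} = V^{2} + Q^{2} = Q^{2} + V^{2}$)
$K{\left(6 \left(-3\right),9 \right)} 21 + 79 = \left(9^{2} + \left(6 \left(-3\right)\right)^{2}\right) 21 + 79 = \left(81 + \left(-18\right)^{2}\right) 21 + 79 = \left(81 + 324\right) 21 + 79 = 405 \cdot 21 + 79 = 8505 + 79 = 8584$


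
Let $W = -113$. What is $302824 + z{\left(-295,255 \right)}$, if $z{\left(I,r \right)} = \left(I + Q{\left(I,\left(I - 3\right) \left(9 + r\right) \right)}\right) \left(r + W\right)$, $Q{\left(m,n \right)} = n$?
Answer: $-10910490$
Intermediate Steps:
$z{\left(I,r \right)} = \left(-113 + r\right) \left(I + \left(-3 + I\right) \left(9 + r\right)\right)$ ($z{\left(I,r \right)} = \left(I + \left(I - 3\right) \left(9 + r\right)\right) \left(r - 113\right) = \left(I + \left(-3 + I\right) \left(9 + r\right)\right) \left(-113 + r\right) = \left(-113 + r\right) \left(I + \left(-3 + I\right) \left(9 + r\right)\right)$)
$302824 + z{\left(-295,255 \right)} = 302824 - \left(-415961 - 7748175 + 19377450\right) = 302824 + \left(3051 + 333350 - 195075 + 79560 - 19182375 + 7748175\right) = 302824 - 11213314 = -10910490$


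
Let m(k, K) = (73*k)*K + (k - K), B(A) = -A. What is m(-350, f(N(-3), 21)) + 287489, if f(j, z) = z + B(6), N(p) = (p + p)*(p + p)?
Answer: -96126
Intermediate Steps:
N(p) = 4*p² (N(p) = (2*p)*(2*p) = 4*p²)
f(j, z) = -6 + z (f(j, z) = z - 1*6 = z - 6 = -6 + z)
m(k, K) = k - K + 73*K*k (m(k, K) = 73*K*k + (k - K) = k - K + 73*K*k)
m(-350, f(N(-3), 21)) + 287489 = (-350 - (-6 + 21) + 73*(-6 + 21)*(-350)) + 287489 = (-350 - 1*15 + 73*15*(-350)) + 287489 = (-350 - 15 - 383250) + 287489 = -383615 + 287489 = -96126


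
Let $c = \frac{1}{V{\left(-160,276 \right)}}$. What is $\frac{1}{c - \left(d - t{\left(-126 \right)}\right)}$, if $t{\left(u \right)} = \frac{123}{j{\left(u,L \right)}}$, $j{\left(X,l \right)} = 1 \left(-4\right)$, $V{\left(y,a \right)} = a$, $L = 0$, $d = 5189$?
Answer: $- \frac{138}{720325} \approx -0.00019158$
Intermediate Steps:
$j{\left(X,l \right)} = -4$
$t{\left(u \right)} = - \frac{123}{4}$ ($t{\left(u \right)} = \frac{123}{-4} = 123 \left(- \frac{1}{4}\right) = - \frac{123}{4}$)
$c = \frac{1}{276} \approx 0.0036232$
$\frac{1}{c - \left(d - t{\left(-126 \right)}\right)} = \frac{1}{\frac{1}{276} - \frac{20879}{4}} = \frac{1}{- \frac{720325}{138}} = - \frac{138}{720325}$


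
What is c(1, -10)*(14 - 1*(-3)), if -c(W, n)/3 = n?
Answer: 510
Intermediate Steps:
c(W, n) = -3*n
c(1, -10)*(14 - 1*(-3)) = (-3*(-10))*(14 - 1*(-3)) = 30*(14 + 3) = 30*17 = 510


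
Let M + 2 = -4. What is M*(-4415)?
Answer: 26490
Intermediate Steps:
M = -6 (M = -2 - 4 = -6)
M*(-4415) = -6*(-4415) = 26490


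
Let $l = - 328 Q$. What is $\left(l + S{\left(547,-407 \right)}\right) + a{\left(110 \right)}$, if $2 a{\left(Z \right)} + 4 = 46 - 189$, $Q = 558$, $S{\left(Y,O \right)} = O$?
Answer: $- \frac{367009}{2} \approx -1.835 \cdot 10^{5}$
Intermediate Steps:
$l = -183024$ ($l = \left(-328\right) 558 = -183024$)
$a{\left(Z \right)} = - \frac{147}{2}$ ($a{\left(Z \right)} = -2 + \frac{46 - 189}{2} = -2 + \frac{1}{2} \left(-143\right) = -2 - \frac{143}{2} = - \frac{147}{2}$)
$\left(l + S{\left(547,-407 \right)}\right) + a{\left(110 \right)} = \left(-183024 - 407\right) - \frac{147}{2} = -183431 - \frac{147}{2} = - \frac{367009}{2}$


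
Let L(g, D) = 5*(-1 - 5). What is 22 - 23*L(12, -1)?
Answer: 712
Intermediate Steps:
L(g, D) = -30 (L(g, D) = 5*(-6) = -30)
22 - 23*L(12, -1) = 22 - 23*(-30) = 22 + 690 = 712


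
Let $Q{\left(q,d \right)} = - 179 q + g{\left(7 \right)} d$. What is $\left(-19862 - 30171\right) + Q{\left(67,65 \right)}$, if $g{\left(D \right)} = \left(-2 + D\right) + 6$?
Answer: $-61311$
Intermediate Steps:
$g{\left(D \right)} = 4 + D$
$Q{\left(q,d \right)} = - 179 q + 11 d$ ($Q{\left(q,d \right)} = - 179 q + \left(4 + 7\right) d = - 179 q + 11 d$)
$\left(-19862 - 30171\right) + Q{\left(67,65 \right)} = \left(-19862 - 30171\right) + \left(\left(-179\right) 67 + 11 \cdot 65\right) = -50033 + \left(-11993 + 715\right) = -50033 - 11278 = -61311$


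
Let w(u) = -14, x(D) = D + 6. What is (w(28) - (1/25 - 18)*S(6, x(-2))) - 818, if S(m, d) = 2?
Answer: -19902/25 ≈ -796.08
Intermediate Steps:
x(D) = 6 + D
(w(28) - (1/25 - 18)*S(6, x(-2))) - 818 = (-14 - (1/25 - 18)*2) - 818 = (-14 - (-449)*2/25) - 818 = (-14 - 1*(-898/25)) - 818 = (-14 + 898/25) - 818 = 548/25 - 818 = -19902/25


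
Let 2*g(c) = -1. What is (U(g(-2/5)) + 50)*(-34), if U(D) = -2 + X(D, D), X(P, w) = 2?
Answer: -1700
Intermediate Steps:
g(c) = -½ (g(c) = (½)*(-1) = -½)
U(D) = 0 (U(D) = -2 + 2 = 0)
(U(g(-2/5)) + 50)*(-34) = (0 + 50)*(-34) = 50*(-34) = -1700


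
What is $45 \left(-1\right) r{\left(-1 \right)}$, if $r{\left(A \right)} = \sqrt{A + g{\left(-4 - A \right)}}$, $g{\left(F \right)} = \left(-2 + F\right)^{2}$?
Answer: $- 90 \sqrt{6} \approx -220.45$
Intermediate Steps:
$r{\left(A \right)} = \sqrt{A + \left(-6 - A\right)^{2}}$ ($r{\left(A \right)} = \sqrt{A + \left(-2 - \left(4 + A\right)\right)^{2}} = \sqrt{A + \left(-6 - A\right)^{2}}$)
$45 \left(-1\right) r{\left(-1 \right)} = 45 \left(-1\right) \sqrt{-1 + \left(6 - 1\right)^{2}} = - 45 \sqrt{-1 + 5^{2}} = - 45 \sqrt{-1 + 25} = - 45 \sqrt{24} = - 45 \cdot 2 \sqrt{6} = - 90 \sqrt{6}$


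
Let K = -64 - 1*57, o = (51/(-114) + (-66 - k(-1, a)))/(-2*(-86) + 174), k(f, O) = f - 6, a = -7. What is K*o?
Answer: 273339/13148 ≈ 20.789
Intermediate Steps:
k(f, O) = -6 + f
o = -2259/13148 (o = (51/(-114) + (-66 - (-6 - 1)))/(-2*(-86) + 174) = (51*(-1/114) + (-66 - 1*(-7)))/(172 + 174) = (-17/38 + (-66 + 7))/346 = (-17/38 - 59)*(1/346) = -2259/38*1/346 = -2259/13148 ≈ -0.17181)
K = -121 (K = -64 - 57 = -121)
K*o = -121*(-2259/13148) = 273339/13148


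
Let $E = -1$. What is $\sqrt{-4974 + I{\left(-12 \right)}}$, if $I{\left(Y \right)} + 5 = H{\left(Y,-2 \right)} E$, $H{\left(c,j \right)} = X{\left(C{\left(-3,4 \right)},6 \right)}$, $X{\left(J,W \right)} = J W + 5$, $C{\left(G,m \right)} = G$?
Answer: $i \sqrt{4966} \approx 70.47 i$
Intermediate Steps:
$X{\left(J,W \right)} = 5 + J W$
$H{\left(c,j \right)} = -13$ ($H{\left(c,j \right)} = 5 - 18 = -13$)
$I{\left(Y \right)} = 8$ ($I{\left(Y \right)} = -5 - -13 = -5 + 13 = 8$)
$\sqrt{-4974 + I{\left(-12 \right)}} = \sqrt{-4974 + 8} = \sqrt{-4966} = i \sqrt{4966}$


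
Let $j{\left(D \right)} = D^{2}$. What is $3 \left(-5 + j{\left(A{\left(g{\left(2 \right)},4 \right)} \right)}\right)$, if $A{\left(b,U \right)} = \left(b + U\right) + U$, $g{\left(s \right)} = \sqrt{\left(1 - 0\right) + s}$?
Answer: $186 + 48 \sqrt{3} \approx 269.14$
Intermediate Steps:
$g{\left(s \right)} = \sqrt{1 + s}$ ($g{\left(s \right)} = \sqrt{\left(1 + 0\right) + s} = \sqrt{1 + s}$)
$A{\left(b,U \right)} = b + 2 U$ ($A{\left(b,U \right)} = \left(U + b\right) + U = b + 2 U$)
$3 \left(-5 + j{\left(A{\left(g{\left(2 \right)},4 \right)} \right)}\right) = 3 \left(-5 + \left(\sqrt{1 + 2} + 2 \cdot 4\right)^{2}\right) = 3 \left(-5 + \left(\sqrt{3} + 8\right)^{2}\right) = 3 \left(-5 + \left(8 + \sqrt{3}\right)^{2}\right) = -15 + 3 \left(8 + \sqrt{3}\right)^{2}$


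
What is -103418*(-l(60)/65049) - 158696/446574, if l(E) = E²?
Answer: 27708553456516/4841532021 ≈ 5723.1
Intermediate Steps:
-103418*(-l(60)/65049) - 158696/446574 = -103418/((-65049/(60²))) - 158696/446574 = -103418/((-65049/3600)) - 158696*1/446574 = -103418/((-65049*1/3600)) - 79348/223287 = -103418/(-21683/1200) - 79348/223287 = -103418*(-1200/21683) - 79348/223287 = 124101600/21683 - 79348/223287 = 27708553456516/4841532021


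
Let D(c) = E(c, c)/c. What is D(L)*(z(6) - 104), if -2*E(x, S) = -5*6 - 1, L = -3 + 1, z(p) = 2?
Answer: 1581/2 ≈ 790.50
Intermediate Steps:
L = -2
E(x, S) = 31/2 (E(x, S) = -(-5*6 - 1)/2 = -(-30 - 1)/2 = -1/2*(-31) = 31/2)
D(c) = 31/(2*c)
D(L)*(z(6) - 104) = ((31/2)/(-2))*(2 - 104) = ((31/2)*(-1/2))*(-102) = -31/4*(-102) = 1581/2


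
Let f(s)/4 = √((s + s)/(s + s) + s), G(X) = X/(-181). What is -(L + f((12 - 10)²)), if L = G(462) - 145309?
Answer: 26301391/181 - 4*√5 ≈ 1.4530e+5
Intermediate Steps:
G(X) = -X/181 (G(X) = X*(-1/181) = -X/181)
f(s) = 4*√(1 + s) (f(s) = 4*√((s + s)/(s + s) + s) = 4*√((2*s)/((2*s)) + s) = 4*√((2*s)*(1/(2*s)) + s) = 4*√(1 + s))
L = -26301391/181 (L = -1/181*462 - 145309 = -462/181 - 145309 = -26301391/181 ≈ -1.4531e+5)
-(L + f((12 - 10)²)) = -(-26301391/181 + 4*√(1 + (12 - 10)²)) = -(-26301391/181 + 4*√(1 + 2²)) = -(-26301391/181 + 4*√(1 + 4)) = -(-26301391/181 + 4*√5) = 26301391/181 - 4*√5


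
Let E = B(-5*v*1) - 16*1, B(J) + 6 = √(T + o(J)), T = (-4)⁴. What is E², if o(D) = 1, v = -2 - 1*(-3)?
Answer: (22 - √257)² ≈ 35.626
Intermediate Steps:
v = 1 (v = -2 + 3 = 1)
T = 256
B(J) = -6 + √257 (B(J) = -6 + √(256 + 1) = -6 + √257)
E = -22 + √257 (E = (-6 + √257) - 16*1 = (-6 + √257) - 16 = -22 + √257 ≈ -5.9688)
E² = (-22 + √257)²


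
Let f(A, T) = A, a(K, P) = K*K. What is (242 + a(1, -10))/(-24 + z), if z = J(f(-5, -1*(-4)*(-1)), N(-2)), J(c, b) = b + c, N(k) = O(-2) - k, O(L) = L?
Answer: -243/29 ≈ -8.3793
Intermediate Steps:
a(K, P) = K²
N(k) = -2 - k
z = -5 (z = (-2 - 1*(-2)) - 5 = (-2 + 2) - 5 = 0 - 5 = -5)
(242 + a(1, -10))/(-24 + z) = (242 + 1²)/(-24 - 5) = (242 + 1)/(-29) = 243*(-1/29) = -243/29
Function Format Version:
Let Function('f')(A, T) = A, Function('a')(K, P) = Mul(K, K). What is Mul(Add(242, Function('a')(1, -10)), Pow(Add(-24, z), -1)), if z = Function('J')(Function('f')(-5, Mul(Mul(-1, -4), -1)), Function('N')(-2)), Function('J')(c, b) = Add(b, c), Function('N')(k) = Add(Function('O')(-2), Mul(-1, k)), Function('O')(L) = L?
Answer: Rational(-243, 29) ≈ -8.3793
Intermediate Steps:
Function('a')(K, P) = Pow(K, 2)
Function('N')(k) = Add(-2, Mul(-1, k))
z = -5 (z = Add(Add(-2, Mul(-1, -2)), -5) = Add(Add(-2, 2), -5) = Add(0, -5) = -5)
Mul(Add(242, Function('a')(1, -10)), Pow(Add(-24, z), -1)) = Mul(Add(242, Pow(1, 2)), Pow(Add(-24, -5), -1)) = Mul(Add(242, 1), Pow(-29, -1)) = Mul(243, Rational(-1, 29)) = Rational(-243, 29)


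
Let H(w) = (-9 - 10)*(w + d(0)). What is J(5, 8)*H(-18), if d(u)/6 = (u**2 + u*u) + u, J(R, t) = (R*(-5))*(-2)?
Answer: 17100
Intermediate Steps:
J(R, t) = 10*R (J(R, t) = -5*R*(-2) = 10*R)
d(u) = 6*u + 12*u**2 (d(u) = 6*((u**2 + u*u) + u) = 6*((u**2 + u**2) + u) = 6*(2*u**2 + u) = 6*(u + 2*u**2) = 6*u + 12*u**2)
H(w) = -19*w (H(w) = (-9 - 10)*(w + 6*0*(1 + 2*0)) = -19*(w + 6*0*(1 + 0)) = -19*(w + 6*0*1) = -19*(w + 0) = -19*w)
J(5, 8)*H(-18) = (10*5)*(-19*(-18)) = 50*342 = 17100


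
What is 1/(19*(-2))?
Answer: -1/38 ≈ -0.026316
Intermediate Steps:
1/(19*(-2)) = 1/(-38) = -1/38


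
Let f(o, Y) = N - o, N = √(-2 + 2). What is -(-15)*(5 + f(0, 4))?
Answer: 75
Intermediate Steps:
N = 0 (N = √0 = 0)
f(o, Y) = -o (f(o, Y) = 0 - o = -o)
-(-15)*(5 + f(0, 4)) = -(-15)*(5 - 1*0) = -(-15)*(5 + 0) = -(-15)*5 = -3*(-25) = 75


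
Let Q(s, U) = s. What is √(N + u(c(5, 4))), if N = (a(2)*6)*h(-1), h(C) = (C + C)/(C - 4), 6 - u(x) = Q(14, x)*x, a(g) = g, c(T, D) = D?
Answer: I*√1130/5 ≈ 6.7231*I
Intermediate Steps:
u(x) = 6 - 14*x
h(C) = 2*C/(-4 + C) (h(C) = (2*C)/(-4 + C) = 2*C/(-4 + C))
N = 24/5 (N = (2*6)*(2*(-1)/(-4 - 1)) = 12*(2*(-1)/(-5)) = 12*(2*(-1)*(-⅕)) = 12*(⅖) = 24/5 ≈ 4.8000)
√(N + u(c(5, 4))) = √(24/5 + (6 - 14*4)) = √(24/5 + (6 - 56)) = √(24/5 - 50) = √(-226/5) = I*√1130/5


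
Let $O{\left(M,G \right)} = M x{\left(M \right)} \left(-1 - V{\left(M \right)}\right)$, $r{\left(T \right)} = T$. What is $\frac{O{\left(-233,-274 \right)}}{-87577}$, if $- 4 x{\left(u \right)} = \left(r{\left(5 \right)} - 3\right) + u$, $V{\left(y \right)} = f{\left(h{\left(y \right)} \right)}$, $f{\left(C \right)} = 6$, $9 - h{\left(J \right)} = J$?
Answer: $- \frac{53823}{50044} \approx -1.0755$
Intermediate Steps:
$h{\left(J \right)} = 9 - J$
$V{\left(y \right)} = 6$
$x{\left(u \right)} = - \frac{1}{2} - \frac{u}{4}$ ($x{\left(u \right)} = - \frac{\left(5 - 3\right) + u}{4} = - \frac{2 + u}{4} = - \frac{1}{2} - \frac{u}{4}$)
$O{\left(M,G \right)} = - 7 M \left(- \frac{1}{2} - \frac{M}{4}\right)$ ($O{\left(M,G \right)} = M \left(- \frac{1}{2} - \frac{M}{4}\right) \left(-1 - 6\right) = M \left(- \frac{1}{2} - \frac{M}{4}\right) \left(-7\right) = - 7 M \left(- \frac{1}{2} - \frac{M}{4}\right)$)
$\frac{O{\left(-233,-274 \right)}}{-87577} = \frac{\frac{7}{4} \left(-233\right) \left(2 - 233\right)}{-87577} = \frac{7}{4} \left(-233\right) \left(-231\right) \left(- \frac{1}{87577}\right) = \frac{376761}{4} \left(- \frac{1}{87577}\right) = - \frac{53823}{50044}$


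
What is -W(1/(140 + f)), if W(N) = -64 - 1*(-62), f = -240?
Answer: 2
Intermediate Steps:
W(N) = -2 (W(N) = -64 + 62 = -2)
-W(1/(140 + f)) = -1*(-2) = 2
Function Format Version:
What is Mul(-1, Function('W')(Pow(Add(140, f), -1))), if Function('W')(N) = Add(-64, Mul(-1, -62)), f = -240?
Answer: 2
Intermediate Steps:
Function('W')(N) = -2 (Function('W')(N) = Add(-64, 62) = -2)
Mul(-1, Function('W')(Pow(Add(140, f), -1))) = Mul(-1, -2) = 2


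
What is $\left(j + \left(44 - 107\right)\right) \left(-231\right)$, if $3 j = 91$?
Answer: $7546$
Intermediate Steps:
$j = \frac{91}{3}$ ($j = \frac{1}{3} \cdot 91 = \frac{91}{3} \approx 30.333$)
$\left(j + \left(44 - 107\right)\right) \left(-231\right) = \left(\frac{91}{3} + \left(44 - 107\right)\right) \left(-231\right) = \left(\frac{91}{3} - 63\right) \left(-231\right) = \left(- \frac{98}{3}\right) \left(-231\right) = 7546$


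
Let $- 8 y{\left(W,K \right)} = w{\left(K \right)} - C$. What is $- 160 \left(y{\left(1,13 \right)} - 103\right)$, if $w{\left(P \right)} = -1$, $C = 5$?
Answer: $16360$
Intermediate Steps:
$y{\left(W,K \right)} = \frac{3}{4}$ ($y{\left(W,K \right)} = - \frac{-1 - 5}{8} = \left(- \frac{1}{8}\right) \left(-6\right) = \frac{3}{4}$)
$- 160 \left(y{\left(1,13 \right)} - 103\right) = - 160 \left(\frac{3}{4} - 103\right) = \left(-160\right) \left(- \frac{409}{4}\right) = 16360$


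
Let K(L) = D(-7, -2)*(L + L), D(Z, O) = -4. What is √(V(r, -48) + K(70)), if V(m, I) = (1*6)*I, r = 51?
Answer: 4*I*√53 ≈ 29.12*I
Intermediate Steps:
V(m, I) = 6*I
K(L) = -8*L (K(L) = -4*(L + L) = -8*L)
√(V(r, -48) + K(70)) = √(6*(-48) - 8*70) = √(-288 - 560) = √(-848) = 4*I*√53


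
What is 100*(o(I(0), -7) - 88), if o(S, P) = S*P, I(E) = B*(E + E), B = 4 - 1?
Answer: -8800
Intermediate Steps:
B = 3
I(E) = 6*E (I(E) = 3*(E + E) = 3*(2*E) = 6*E)
o(S, P) = P*S
100*(o(I(0), -7) - 88) = 100*(-42*0 - 88) = 100*(-7*0 - 88) = 100*(0 - 88) = 100*(-88) = -8800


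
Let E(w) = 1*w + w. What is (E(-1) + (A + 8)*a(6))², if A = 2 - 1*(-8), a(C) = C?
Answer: 11236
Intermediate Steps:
E(w) = 2*w (E(w) = w + w = 2*w)
A = 10 (A = 2 + 8 = 10)
(E(-1) + (A + 8)*a(6))² = (2*(-1) + (10 + 8)*6)² = (-2 + 18*6)² = (-2 + 108)² = 106² = 11236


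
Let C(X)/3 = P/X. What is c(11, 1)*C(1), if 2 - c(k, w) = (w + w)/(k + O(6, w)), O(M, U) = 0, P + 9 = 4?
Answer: -300/11 ≈ -27.273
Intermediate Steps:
P = -5 (P = -9 + 4 = -5)
C(X) = -15/X (C(X) = 3*(-5/X) = -15/X)
c(k, w) = 2 - 2*w/k (c(k, w) = 2 - (w + w)/(k + 0) = 2 - 2*w/k)
c(11, 1)*C(1) = (2 - 2*1/11)*(-15/1) = (2 - 2*1*1/11)*(-15*1) = (2 - 2/11)*(-15) = (20/11)*(-15) = -300/11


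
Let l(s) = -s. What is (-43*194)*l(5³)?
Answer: 1042750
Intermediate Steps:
(-43*194)*l(5³) = (-43*194)*(-1*5³) = -(-8342)*125 = -8342*(-125) = 1042750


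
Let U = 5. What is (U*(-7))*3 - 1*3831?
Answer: -3936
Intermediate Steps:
(U*(-7))*3 - 1*3831 = (5*(-7))*3 - 1*3831 = -35*3 - 3831 = -105 - 3831 = -3936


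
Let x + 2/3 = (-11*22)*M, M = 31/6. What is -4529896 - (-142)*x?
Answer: -4707538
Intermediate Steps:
M = 31/6 (M = 31*(⅙) = 31/6 ≈ 5.1667)
x = -1251 (x = -⅔ - 11*22*(31/6) = -⅔ - 242*31/6 = -⅔ - 3751/3 = -1251)
-4529896 - (-142)*x = -4529896 - (-142)*(-1251) = -4529896 - 1*177642 = -4529896 - 177642 = -4707538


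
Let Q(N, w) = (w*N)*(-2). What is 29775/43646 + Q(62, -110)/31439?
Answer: 1531427665/1372186594 ≈ 1.1160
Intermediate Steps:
Q(N, w) = -2*N*w (Q(N, w) = (N*w)*(-2) = -2*N*w)
29775/43646 + Q(62, -110)/31439 = 29775/43646 - 2*62*(-110)/31439 = 29775*(1/43646) + 13640*(1/31439) = 29775/43646 + 13640/31439 = 1531427665/1372186594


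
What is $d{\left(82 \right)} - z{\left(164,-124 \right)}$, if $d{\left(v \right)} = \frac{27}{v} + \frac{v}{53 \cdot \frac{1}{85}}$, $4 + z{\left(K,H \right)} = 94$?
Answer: $\frac{181831}{4346} \approx 41.839$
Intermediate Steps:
$z{\left(K,H \right)} = 90$ ($z{\left(K,H \right)} = -4 + 94 = 90$)
$d{\left(v \right)} = \frac{27}{v} + \frac{85 v}{53}$ ($d{\left(v \right)} = \frac{27}{v} + \frac{v}{53 \cdot \frac{1}{85}} = \frac{27}{v} + \frac{v}{\frac{53}{85}} = \frac{27}{v} + v \frac{85}{53} = \frac{27}{v} + \frac{85 v}{53}$)
$d{\left(82 \right)} - z{\left(164,-124 \right)} = \left(\frac{27}{82} + \frac{85}{53} \cdot 82\right) - 90 = \left(27 \cdot \frac{1}{82} + \frac{6970}{53}\right) - 90 = \left(\frac{27}{82} + \frac{6970}{53}\right) - 90 = \frac{572971}{4346} - 90 = \frac{181831}{4346}$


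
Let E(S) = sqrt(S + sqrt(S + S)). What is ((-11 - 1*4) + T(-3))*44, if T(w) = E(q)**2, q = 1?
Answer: -616 + 44*sqrt(2) ≈ -553.77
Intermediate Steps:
E(S) = sqrt(S + sqrt(2)*sqrt(S)) (E(S) = sqrt(S + sqrt(2*S)) = sqrt(S + sqrt(2)*sqrt(S)))
T(w) = 1 + sqrt(2) (T(w) = (sqrt(1 + sqrt(2)*sqrt(1)))**2 = (sqrt(1 + sqrt(2)*1))**2 = (sqrt(1 + sqrt(2)))**2 = 1 + sqrt(2))
((-11 - 1*4) + T(-3))*44 = ((-11 - 1*4) + (1 + sqrt(2)))*44 = ((-11 - 4) + (1 + sqrt(2)))*44 = (-15 + (1 + sqrt(2)))*44 = (-14 + sqrt(2))*44 = -616 + 44*sqrt(2)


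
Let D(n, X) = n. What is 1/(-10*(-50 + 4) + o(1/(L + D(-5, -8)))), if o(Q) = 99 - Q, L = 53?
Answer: 48/26831 ≈ 0.0017890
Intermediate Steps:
1/(-10*(-50 + 4) + o(1/(L + D(-5, -8)))) = 1/(-10*(-50 + 4) + (99 - 1/(53 - 5))) = 1/(-10*(-46) + (99 - 1/48)) = 1/(460 + (99 - 1*1/48)) = 1/(460 + (99 - 1/48)) = 1/(460 + 4751/48) = 1/(26831/48) = 48/26831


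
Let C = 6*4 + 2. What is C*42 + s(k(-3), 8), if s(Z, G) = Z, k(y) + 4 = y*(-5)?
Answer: 1103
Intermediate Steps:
k(y) = -4 - 5*y (k(y) = -4 + y*(-5) = -4 - 5*y)
C = 26 (C = 24 + 2 = 26)
C*42 + s(k(-3), 8) = 26*42 + (-4 - 5*(-3)) = 1092 + (-4 + 15) = 1092 + 11 = 1103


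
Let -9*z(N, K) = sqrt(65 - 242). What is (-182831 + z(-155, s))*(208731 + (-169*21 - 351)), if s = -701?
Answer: -37449456561 - 22759*I*sqrt(177) ≈ -3.7449e+10 - 3.0279e+5*I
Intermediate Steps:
z(N, K) = -I*sqrt(177)/9 (z(N, K) = -sqrt(65 - 242)/9 = -I*sqrt(177)/9)
(-182831 + z(-155, s))*(208731 + (-169*21 - 351)) = (-182831 - I*sqrt(177)/9)*(208731 + (-169*21 - 351)) = (-182831 - I*sqrt(177)/9)*(208731 + (-3549 - 351)) = (-182831 - I*sqrt(177)/9)*(208731 - 3900) = (-182831 - I*sqrt(177)/9)*204831 = -37449456561 - 22759*I*sqrt(177)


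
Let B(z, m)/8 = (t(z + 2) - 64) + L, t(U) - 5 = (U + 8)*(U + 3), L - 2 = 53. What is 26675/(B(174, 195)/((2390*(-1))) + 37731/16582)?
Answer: -528578195750/2139225151 ≈ -247.09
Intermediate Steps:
L = 55 (L = 2 + 53 = 55)
t(U) = 5 + (3 + U)*(8 + U) (t(U) = 5 + (U + 8)*(U + 3) = 5 + (8 + U)*(3 + U) = 5 + (3 + U)*(8 + U))
B(z, m) = 336 + 8*(2 + z)**2 + 88*z (B(z, m) = 8*(((29 + (z + 2)**2 + 11*(z + 2)) - 64) + 55) = 8*(((29 + (2 + z)**2 + 11*(2 + z)) - 64) + 55) = 8*(((29 + (2 + z)**2 + (22 + 11*z)) - 64) + 55) = 8*(((51 + (2 + z)**2 + 11*z) - 64) + 55) = 8*((-13 + (2 + z)**2 + 11*z) + 55) = 8*(42 + (2 + z)**2 + 11*z) = 336 + 8*(2 + z)**2 + 88*z)
26675/(B(174, 195)/((2390*(-1))) + 37731/16582) = 26675/((368 + 8*174**2 + 120*174)/((2390*(-1))) + 37731/16582) = 26675/((368 + 8*30276 + 20880)/(-2390) + 37731*(1/16582)) = 26675/((368 + 242208 + 20880)*(-1/2390) + 37731/16582) = 26675/(263456*(-1/2390) + 37731/16582) = 26675/(-131728/1195 + 37731/16582) = 26675/(-2139225151/19815490) = 26675*(-19815490/2139225151) = -528578195750/2139225151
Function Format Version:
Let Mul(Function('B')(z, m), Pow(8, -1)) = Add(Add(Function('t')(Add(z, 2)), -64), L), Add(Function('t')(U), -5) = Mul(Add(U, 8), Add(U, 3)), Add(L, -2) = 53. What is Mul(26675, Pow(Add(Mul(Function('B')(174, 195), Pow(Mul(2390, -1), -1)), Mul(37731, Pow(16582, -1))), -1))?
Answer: Rational(-528578195750, 2139225151) ≈ -247.09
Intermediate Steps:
L = 55 (L = Add(2, 53) = 55)
Function('t')(U) = Add(5, Mul(Add(3, U), Add(8, U))) (Function('t')(U) = Add(5, Mul(Add(U, 8), Add(U, 3))) = Add(5, Mul(Add(8, U), Add(3, U))) = Add(5, Mul(Add(3, U), Add(8, U))))
Function('B')(z, m) = Add(336, Mul(8, Pow(Add(2, z), 2)), Mul(88, z)) (Function('B')(z, m) = Mul(8, Add(Add(Add(29, Pow(Add(z, 2), 2), Mul(11, Add(z, 2))), -64), 55)) = Mul(8, Add(Add(Add(29, Pow(Add(2, z), 2), Mul(11, Add(2, z))), -64), 55)) = Mul(8, Add(Add(Add(29, Pow(Add(2, z), 2), Add(22, Mul(11, z))), -64), 55)) = Mul(8, Add(Add(Add(51, Pow(Add(2, z), 2), Mul(11, z)), -64), 55)) = Mul(8, Add(Add(-13, Pow(Add(2, z), 2), Mul(11, z)), 55)) = Mul(8, Add(42, Pow(Add(2, z), 2), Mul(11, z))) = Add(336, Mul(8, Pow(Add(2, z), 2)), Mul(88, z)))
Mul(26675, Pow(Add(Mul(Function('B')(174, 195), Pow(Mul(2390, -1), -1)), Mul(37731, Pow(16582, -1))), -1)) = Mul(26675, Pow(Add(Mul(Add(368, Mul(8, Pow(174, 2)), Mul(120, 174)), Pow(Mul(2390, -1), -1)), Mul(37731, Pow(16582, -1))), -1)) = Mul(26675, Pow(Add(Mul(Add(368, Mul(8, 30276), 20880), Pow(-2390, -1)), Mul(37731, Rational(1, 16582))), -1)) = Mul(26675, Pow(Add(Mul(Add(368, 242208, 20880), Rational(-1, 2390)), Rational(37731, 16582)), -1)) = Mul(26675, Pow(Add(Mul(263456, Rational(-1, 2390)), Rational(37731, 16582)), -1)) = Mul(26675, Pow(Add(Rational(-131728, 1195), Rational(37731, 16582)), -1)) = Mul(26675, Pow(Rational(-2139225151, 19815490), -1)) = Mul(26675, Rational(-19815490, 2139225151)) = Rational(-528578195750, 2139225151)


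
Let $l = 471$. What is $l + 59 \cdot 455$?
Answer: $27316$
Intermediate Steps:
$l + 59 \cdot 455 = 471 + 59 \cdot 455 = 471 + 26845 = 27316$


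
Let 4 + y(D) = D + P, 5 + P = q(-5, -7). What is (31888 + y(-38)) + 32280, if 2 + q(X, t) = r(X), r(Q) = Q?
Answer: 64114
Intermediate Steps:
q(X, t) = -2 + X
P = -12 (P = -5 + (-2 - 5) = -5 - 7 = -12)
y(D) = -16 + D (y(D) = -4 + (D - 12) = -4 + (-12 + D) = -16 + D)
(31888 + y(-38)) + 32280 = (31888 + (-16 - 38)) + 32280 = (31888 - 54) + 32280 = 31834 + 32280 = 64114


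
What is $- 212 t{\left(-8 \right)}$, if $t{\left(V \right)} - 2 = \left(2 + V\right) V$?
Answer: $-10600$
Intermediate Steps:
$t{\left(V \right)} = 2 + V \left(2 + V\right)$ ($t{\left(V \right)} = 2 + \left(2 + V\right) V = 2 + V \left(2 + V\right)$)
$- 212 t{\left(-8 \right)} = - 212 \left(2 + \left(-8\right)^{2} + 2 \left(-8\right)\right) = - 212 \left(2 + 64 - 16\right) = \left(-212\right) 50 = -10600$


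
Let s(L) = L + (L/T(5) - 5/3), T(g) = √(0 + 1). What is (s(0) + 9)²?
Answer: 484/9 ≈ 53.778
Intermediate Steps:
T(g) = 1 (T(g) = √1 = 1)
s(L) = -5/3 + 2*L (s(L) = L + (L/1 - 5/3) = L + (L*1 - 5*⅓) = L + (L - 5/3) = L + (-5/3 + L) = -5/3 + 2*L)
(s(0) + 9)² = ((-5/3 + 2*0) + 9)² = ((-5/3 + 0) + 9)² = (-5/3 + 9)² = (22/3)² = 484/9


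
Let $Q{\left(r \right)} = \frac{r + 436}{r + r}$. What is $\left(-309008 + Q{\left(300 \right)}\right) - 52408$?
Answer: $- \frac{27106108}{75} \approx -3.6142 \cdot 10^{5}$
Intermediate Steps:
$Q{\left(r \right)} = \frac{436 + r}{2 r}$
$\left(-309008 + Q{\left(300 \right)}\right) - 52408 = \left(-309008 + \frac{436 + 300}{2 \cdot 300}\right) - 52408 = \left(-309008 + \frac{1}{2} \cdot \frac{1}{300} \cdot 736\right) - 52408 = \left(-309008 + \frac{92}{75}\right) - 52408 = - \frac{23175508}{75} - 52408 = - \frac{27106108}{75}$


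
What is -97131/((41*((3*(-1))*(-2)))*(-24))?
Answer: 32377/1968 ≈ 16.452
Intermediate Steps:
-97131/((41*((3*(-1))*(-2)))*(-24)) = -97131/((41*(-3*(-2)))*(-24)) = -97131/((41*6)*(-24)) = -97131/(246*(-24)) = -97131/(-5904) = -97131*(-1/5904) = 32377/1968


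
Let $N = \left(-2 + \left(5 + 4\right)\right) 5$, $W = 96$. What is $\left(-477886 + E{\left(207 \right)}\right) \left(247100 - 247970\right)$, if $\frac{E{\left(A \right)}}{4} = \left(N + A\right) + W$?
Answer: $414584580$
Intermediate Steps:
$N = 35$ ($N = \left(-2 + 9\right) 5 = 7 \cdot 5 = 35$)
$E{\left(A \right)} = 524 + 4 A$ ($E{\left(A \right)} = 4 \left(\left(35 + A\right) + 96\right) = 4 \left(131 + A\right) = 524 + 4 A$)
$\left(-477886 + E{\left(207 \right)}\right) \left(247100 - 247970\right) = \left(-477886 + \left(524 + 4 \cdot 207\right)\right) \left(247100 - 247970\right) = \left(-477886 + \left(524 + 828\right)\right) \left(-870\right) = \left(-477886 + 1352\right) \left(-870\right) = \left(-476534\right) \left(-870\right) = 414584580$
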